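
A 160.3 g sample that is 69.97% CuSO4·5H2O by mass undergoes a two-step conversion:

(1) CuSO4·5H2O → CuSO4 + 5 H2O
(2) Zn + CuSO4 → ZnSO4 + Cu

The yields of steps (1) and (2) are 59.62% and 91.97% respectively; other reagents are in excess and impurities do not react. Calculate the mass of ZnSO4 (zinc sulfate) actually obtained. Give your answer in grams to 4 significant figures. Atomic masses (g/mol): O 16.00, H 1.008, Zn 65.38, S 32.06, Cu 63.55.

Pure CuSO4·5H2O = 160.3 × 0.6997 = 112.16 g.
M(CuSO4·5H2O) = 63.55 + 32.06 + 9(16.00) + 10(1.008) = 249.69 g/mol.
M(ZnSO4) = 65.38 + 32.06 + 4(16.00) = 161.44 g/mol.
n(CuSO4·5H2O) = 112.16 / 249.69 = 0.44920 mol.
Step 1 (CuSO4·5H2O:CuSO4 = 1:1): theoretical n(CuSO4) = 0.44920 mol; at 59.62% yield, n(CuSO4) = 0.26782 mol.
Step 2 (CuSO4:ZnSO4 = 1:1): theoretical n(ZnSO4) = 0.26782 mol, so theoretical mass = 0.26782 × 161.44 = 43.236 g.
At 91.97% yield, actual mass of ZnSO4 = 43.236 × 0.9197 = 39.764 g.

39.76 g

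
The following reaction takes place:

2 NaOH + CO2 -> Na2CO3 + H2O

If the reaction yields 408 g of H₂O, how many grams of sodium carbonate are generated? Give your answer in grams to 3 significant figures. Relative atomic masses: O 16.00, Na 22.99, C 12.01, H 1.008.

2400 g

M(H2O) = 2(1.008) + 16.00 = 18.016 g/mol.
M(Na2CO3) = 2(22.99) + 12.01 + 3(16.00) = 105.99 g/mol.
n(H2O) = 408.0 g / 18.016 g/mol = 22.65 mol.
From the equation the H2O:Na2CO3 mole ratio is 1:1, so n(Na2CO3) = 22.65 × 1/1 = 22.65 mol.
Mass of Na2CO3 = 22.65 mol × 105.99 g/mol = 2400 g.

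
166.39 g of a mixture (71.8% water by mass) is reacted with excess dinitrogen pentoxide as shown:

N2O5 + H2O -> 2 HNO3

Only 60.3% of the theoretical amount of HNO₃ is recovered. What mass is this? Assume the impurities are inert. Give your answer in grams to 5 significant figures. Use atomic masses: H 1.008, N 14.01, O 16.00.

503.97 g

Pure H2O available = 166.39 g × 0.718 = 119.468 g.
M(H2O) = 2(1.008) + 16.00 = 18.016 g/mol.
M(HNO3) = 1.008 + 14.01 + 3(16.00) = 63.018 g/mol.
n(H2O) = 119.468 g / 18.016 g/mol = 6.63122 mol.
From the equation the H2O:HNO3 mole ratio is 1:2, so n(HNO3) = 6.63122 × 2/1 = 13.2624 mol.
Mass of HNO3 = 13.2624 mol × 63.018 g/mol = 835.772 g.
Actual mass collected = 835.772 g × 0.603 = 503.971 g.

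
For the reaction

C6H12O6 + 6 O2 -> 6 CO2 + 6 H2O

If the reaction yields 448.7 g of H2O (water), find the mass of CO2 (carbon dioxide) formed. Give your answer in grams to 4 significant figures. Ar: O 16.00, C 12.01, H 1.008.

1096 g

M(H2O) = 2(1.008) + 16.00 = 18.016 g/mol.
M(CO2) = 12.01 + 2(16.00) = 44.01 g/mol.
n(H2O) = 448.70 g / 18.016 g/mol = 24.906 mol.
From the equation the H2O:CO2 mole ratio is 6:6, so n(CO2) = 24.906 × 6/6 = 24.906 mol.
Mass of CO2 = 24.906 mol × 44.01 g/mol = 1096.1 g.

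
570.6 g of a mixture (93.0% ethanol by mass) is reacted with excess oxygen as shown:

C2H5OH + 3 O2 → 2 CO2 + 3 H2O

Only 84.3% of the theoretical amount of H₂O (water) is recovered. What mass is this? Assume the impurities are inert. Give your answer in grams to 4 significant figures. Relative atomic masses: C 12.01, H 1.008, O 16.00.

524.8 g

Pure C2H5OH available = 570.6 g × 0.930 = 530.66 g.
M(C2H5OH) = 2(12.01) + 6(1.008) + 16.00 = 46.068 g/mol.
M(H2O) = 2(1.008) + 16.00 = 18.016 g/mol.
n(C2H5OH) = 530.66 g / 46.068 g/mol = 11.519 mol.
From the equation the C2H5OH:H2O mole ratio is 1:3, so n(H2O) = 11.519 × 3/1 = 34.557 mol.
Mass of H2O = 34.557 mol × 18.016 g/mol = 622.58 g.
Actual mass collected = 622.58 g × 0.843 = 524.83 g.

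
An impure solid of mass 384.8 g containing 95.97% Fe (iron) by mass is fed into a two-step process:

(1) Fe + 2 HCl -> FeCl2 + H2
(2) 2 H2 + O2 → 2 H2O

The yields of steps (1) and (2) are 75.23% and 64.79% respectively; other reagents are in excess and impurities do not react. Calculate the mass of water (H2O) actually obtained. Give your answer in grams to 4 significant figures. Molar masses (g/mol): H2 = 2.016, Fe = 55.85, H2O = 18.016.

58.06 g

Pure Fe = 384.8 × 0.9597 = 369.29 g.
n(Fe) = 369.29 / 55.85 = 6.6122 mol.
Step 1 (Fe:H2 = 1:1): theoretical n(H2) = 6.6122 mol; at 75.23% yield, n(H2) = 4.9744 mol.
Step 2 (H2:H2O = 2:2): theoretical n(H2O) = 4.9744 mol, so theoretical mass = 4.9744 × 18.016 = 89.618 g.
At 64.79% yield, actual mass of H2O = 89.618 × 0.6479 = 58.064 g.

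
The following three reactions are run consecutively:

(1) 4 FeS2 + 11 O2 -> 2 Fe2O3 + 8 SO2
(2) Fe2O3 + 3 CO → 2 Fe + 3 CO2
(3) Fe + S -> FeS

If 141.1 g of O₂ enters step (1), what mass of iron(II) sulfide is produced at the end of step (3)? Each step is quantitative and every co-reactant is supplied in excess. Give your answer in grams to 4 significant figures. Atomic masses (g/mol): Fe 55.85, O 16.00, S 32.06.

M(O2) = 2(16.00) = 32.00 g/mol.
M(FeS) = 55.85 + 32.06 = 87.91 g/mol.
n(O2) = 141.1 / 32.00 = 4.4094 mol.
Reaction (1): O2→Fe2O3 ratio 11:2 ⇒ n(Fe2O3) = 0.80170 mol.
Reaction (2): Fe2O3→Fe ratio 1:2 ⇒ n(Fe) = 1.6034 mol.
Reaction (3): Fe→FeS ratio 1:1 ⇒ n(FeS) = 1.6034 mol.
Mass of FeS = 1.6034 × 87.91 = 140.96 g.

141.0 g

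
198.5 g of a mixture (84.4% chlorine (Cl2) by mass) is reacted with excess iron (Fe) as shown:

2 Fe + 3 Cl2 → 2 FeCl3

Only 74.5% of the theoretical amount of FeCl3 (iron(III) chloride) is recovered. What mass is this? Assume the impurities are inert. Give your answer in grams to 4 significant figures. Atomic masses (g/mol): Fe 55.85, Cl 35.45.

190.4 g

Pure Cl2 available = 198.5 g × 0.844 = 167.53 g.
M(Cl2) = 2(35.45) = 70.90 g/mol.
M(FeCl3) = 55.85 + 3(35.45) = 162.20 g/mol.
n(Cl2) = 167.53 g / 70.90 g/mol = 2.3630 mol.
From the equation the Cl2:FeCl3 mole ratio is 3:2, so n(FeCl3) = 2.3630 × 2/3 = 1.5753 mol.
Mass of FeCl3 = 1.5753 mol × 162.20 g/mol = 255.51 g.
Actual mass collected = 255.51 g × 0.745 = 190.36 g.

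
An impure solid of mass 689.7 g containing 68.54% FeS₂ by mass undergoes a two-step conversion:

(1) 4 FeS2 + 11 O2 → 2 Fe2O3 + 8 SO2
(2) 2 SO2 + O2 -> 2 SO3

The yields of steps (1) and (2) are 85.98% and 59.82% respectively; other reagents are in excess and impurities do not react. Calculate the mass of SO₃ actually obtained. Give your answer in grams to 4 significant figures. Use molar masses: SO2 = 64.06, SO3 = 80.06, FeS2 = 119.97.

324.5 g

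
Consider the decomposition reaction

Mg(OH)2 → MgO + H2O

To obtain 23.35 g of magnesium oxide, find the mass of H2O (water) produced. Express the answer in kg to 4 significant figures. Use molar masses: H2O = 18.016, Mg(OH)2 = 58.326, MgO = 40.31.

n(MgO) = 23.350 g / 40.31 g/mol = 0.57926 mol.
From the equation the MgO:H2O mole ratio is 1:1, so n(H2O) = 0.57926 × 1/1 = 0.57926 mol.
Mass of H2O = 0.57926 mol × 18.016 g/mol = 10.436 g.
Converting to kg: 10.436 g = 0.01044 kg.

0.01044 kg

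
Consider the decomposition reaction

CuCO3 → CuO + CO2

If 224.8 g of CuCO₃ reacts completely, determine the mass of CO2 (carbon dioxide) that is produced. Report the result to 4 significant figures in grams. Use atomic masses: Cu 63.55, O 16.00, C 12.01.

M(CuCO3) = 63.55 + 12.01 + 3(16.00) = 123.56 g/mol.
M(CO2) = 12.01 + 2(16.00) = 44.01 g/mol.
n(CuCO3) = 224.80 g / 123.56 g/mol = 1.8194 mol.
From the equation the CuCO3:CO2 mole ratio is 1:1, so n(CO2) = 1.8194 × 1/1 = 1.8194 mol.
Mass of CO2 = 1.8194 mol × 44.01 g/mol = 80.070 g.

80.07 g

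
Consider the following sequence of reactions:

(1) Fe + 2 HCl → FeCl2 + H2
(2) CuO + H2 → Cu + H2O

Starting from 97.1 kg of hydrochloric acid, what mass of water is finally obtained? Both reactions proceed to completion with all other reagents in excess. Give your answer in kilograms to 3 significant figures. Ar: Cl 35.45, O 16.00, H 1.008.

24.0 kg

M(HCl) = 1.008 + 35.45 = 36.458 g/mol.
M(H2O) = 2(1.008) + 16.00 = 18.016 g/mol.
97.1 kg = 97100 g.
n(HCl) = 97100 / 36.458 = 2663 mol.
Step 1 gives a 2:1 ratio of HCl to H2, so n(H2) = 1332 mol.
In step 2 the H2:H2O ratio is 1:1, so n(H2O) = 1332 mol.
Mass of H2O = 1332 × 18.016 = 23990 g = 24.0 kg.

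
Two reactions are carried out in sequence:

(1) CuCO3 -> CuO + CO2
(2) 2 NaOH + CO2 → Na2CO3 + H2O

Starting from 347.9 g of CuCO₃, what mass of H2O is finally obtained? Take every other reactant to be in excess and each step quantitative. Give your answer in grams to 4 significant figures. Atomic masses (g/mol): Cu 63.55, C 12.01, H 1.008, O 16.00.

50.73 g

M(CuCO3) = 63.55 + 12.01 + 3(16.00) = 123.56 g/mol.
M(H2O) = 2(1.008) + 16.00 = 18.016 g/mol.
n(CuCO3) = 347.90 / 123.56 = 2.8156 mol.
Step 1 gives a 1:1 ratio of CuCO3 to CO2, so n(CO2) = 2.8156 mol.
In step 2 the CO2:H2O ratio is 1:1, so n(H2O) = 2.8156 mol.
Mass of H2O = 2.8156 × 18.016 = 50.727 g.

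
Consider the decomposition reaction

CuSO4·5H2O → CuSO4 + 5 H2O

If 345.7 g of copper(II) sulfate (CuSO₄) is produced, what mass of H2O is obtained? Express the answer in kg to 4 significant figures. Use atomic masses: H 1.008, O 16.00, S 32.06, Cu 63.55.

M(CuSO4) = 63.55 + 32.06 + 4(16.00) = 159.61 g/mol.
M(H2O) = 2(1.008) + 16.00 = 18.016 g/mol.
n(CuSO4) = 345.70 g / 159.61 g/mol = 2.1659 mol.
From the equation the CuSO4:H2O mole ratio is 1:5, so n(H2O) = 2.1659 × 5/1 = 10.830 mol.
Mass of H2O = 10.830 mol × 18.016 g/mol = 195.10 g.
Converting to kg: 195.10 g = 0.1951 kg.

0.1951 kg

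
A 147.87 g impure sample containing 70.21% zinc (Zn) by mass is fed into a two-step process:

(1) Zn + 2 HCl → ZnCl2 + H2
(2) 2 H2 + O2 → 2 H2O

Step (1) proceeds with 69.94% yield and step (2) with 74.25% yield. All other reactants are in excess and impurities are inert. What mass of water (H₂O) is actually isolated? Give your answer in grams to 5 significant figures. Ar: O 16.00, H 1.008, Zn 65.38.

Pure Zn = 147.87 × 0.7021 = 103.820 g.
M(Zn) = 65.38 g/mol.
M(H2O) = 2(1.008) + 16.00 = 18.016 g/mol.
n(Zn) = 103.820 / 65.38 = 1.58794 mol.
Step 1 (Zn:H2 = 1:1): theoretical n(H2) = 1.58794 mol; at 69.94% yield, n(H2) = 1.11061 mol.
Step 2 (H2:H2O = 2:2): theoretical n(H2O) = 1.11061 mol, so theoretical mass = 1.11061 × 18.016 = 20.0087 g.
At 74.25% yield, actual mass of H2O = 20.0087 × 0.7425 = 14.8564 g.

14.856 g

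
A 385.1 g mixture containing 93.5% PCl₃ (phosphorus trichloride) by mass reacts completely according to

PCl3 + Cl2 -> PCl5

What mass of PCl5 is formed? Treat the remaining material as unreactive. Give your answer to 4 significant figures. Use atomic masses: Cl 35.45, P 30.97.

546.0 g

Mass of pure PCl3 = 385.1 g × 0.935 = 360.07 g.
M(PCl3) = 30.97 + 3(35.45) = 137.32 g/mol.
M(PCl5) = 30.97 + 5(35.45) = 208.22 g/mol.
n(PCl3) = 360.07 g / 137.32 g/mol = 2.6221 mol.
From the equation the PCl3:PCl5 mole ratio is 1:1, so n(PCl5) = 2.6221 × 1/1 = 2.6221 mol.
Mass of PCl5 = 2.6221 mol × 208.22 g/mol = 545.98 g.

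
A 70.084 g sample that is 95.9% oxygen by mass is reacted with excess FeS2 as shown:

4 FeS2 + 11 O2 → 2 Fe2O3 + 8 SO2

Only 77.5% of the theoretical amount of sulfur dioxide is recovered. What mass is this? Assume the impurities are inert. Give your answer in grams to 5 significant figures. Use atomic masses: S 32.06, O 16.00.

75.836 g

Pure O2 available = 70.084 g × 0.959 = 67.2106 g.
M(O2) = 2(16.00) = 32.00 g/mol.
M(SO2) = 32.06 + 2(16.00) = 64.06 g/mol.
n(O2) = 67.2106 g / 32.00 g/mol = 2.10033 mol.
From the equation the O2:SO2 mole ratio is 11:8, so n(SO2) = 2.10033 × 8/11 = 1.52751 mol.
Mass of SO2 = 1.52751 mol × 64.06 g/mol = 97.8525 g.
Actual mass collected = 97.8525 g × 0.775 = 75.8357 g.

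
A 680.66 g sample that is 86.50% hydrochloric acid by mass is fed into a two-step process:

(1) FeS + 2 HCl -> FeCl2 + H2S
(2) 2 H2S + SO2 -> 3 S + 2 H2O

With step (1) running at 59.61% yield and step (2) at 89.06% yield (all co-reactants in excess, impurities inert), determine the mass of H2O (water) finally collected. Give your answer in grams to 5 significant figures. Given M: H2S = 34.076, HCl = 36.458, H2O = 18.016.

77.230 g

Pure HCl = 680.66 × 0.8650 = 588.771 g.
n(HCl) = 588.771 / 36.458 = 16.1493 mol.
Step 1 (HCl:H2S = 2:1): theoretical n(H2S) = 8.07465 mol; at 59.61% yield, n(H2S) = 4.81330 mol.
Step 2 (H2S:H2O = 2:2): theoretical n(H2O) = 4.81330 mol, so theoretical mass = 4.81330 × 18.016 = 86.7164 g.
At 89.06% yield, actual mass of H2O = 86.7164 × 0.8906 = 77.2296 g.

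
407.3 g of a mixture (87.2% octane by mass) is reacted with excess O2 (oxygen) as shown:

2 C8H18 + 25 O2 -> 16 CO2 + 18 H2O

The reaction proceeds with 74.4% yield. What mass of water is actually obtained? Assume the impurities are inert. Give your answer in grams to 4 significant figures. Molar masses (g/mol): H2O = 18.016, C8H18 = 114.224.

375.1 g

Pure C8H18 available = 407.3 g × 0.872 = 355.17 g.
n(C8H18) = 355.17 g / 114.224 g/mol = 3.1094 mol.
From the equation the C8H18:H2O mole ratio is 2:18, so n(H2O) = 3.1094 × 18/2 = 27.984 mol.
Mass of H2O = 27.984 mol × 18.016 g/mol = 504.17 g.
Actual mass collected = 504.17 g × 0.744 = 375.10 g.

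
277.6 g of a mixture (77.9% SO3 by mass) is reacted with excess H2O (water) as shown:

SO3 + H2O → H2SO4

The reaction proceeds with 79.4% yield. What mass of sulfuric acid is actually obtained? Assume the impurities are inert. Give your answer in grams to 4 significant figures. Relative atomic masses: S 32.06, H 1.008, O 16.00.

210.3 g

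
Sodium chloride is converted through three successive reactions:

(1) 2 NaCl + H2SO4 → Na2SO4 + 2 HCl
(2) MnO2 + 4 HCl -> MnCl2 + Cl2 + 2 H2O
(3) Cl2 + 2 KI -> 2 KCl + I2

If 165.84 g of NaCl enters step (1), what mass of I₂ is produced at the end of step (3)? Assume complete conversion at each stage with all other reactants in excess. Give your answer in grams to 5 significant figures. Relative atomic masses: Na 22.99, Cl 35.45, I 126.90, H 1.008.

180.06 g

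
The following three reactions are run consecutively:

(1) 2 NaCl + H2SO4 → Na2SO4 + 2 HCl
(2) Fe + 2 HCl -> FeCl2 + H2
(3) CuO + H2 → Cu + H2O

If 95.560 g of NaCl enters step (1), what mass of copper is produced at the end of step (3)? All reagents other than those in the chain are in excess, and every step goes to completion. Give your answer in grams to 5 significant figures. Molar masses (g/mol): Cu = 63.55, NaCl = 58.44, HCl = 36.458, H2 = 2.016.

n(NaCl) = 95.560 / 58.44 = 1.63518 mol.
Reaction (1): NaCl→HCl ratio 2:2 ⇒ n(HCl) = 1.63518 mol.
Reaction (2): HCl→H2 ratio 2:1 ⇒ n(H2) = 0.817591 mol.
Reaction (3): H2→Cu ratio 1:1 ⇒ n(Cu) = 0.817591 mol.
Mass of Cu = 0.817591 × 63.55 = 51.9579 g.

51.958 g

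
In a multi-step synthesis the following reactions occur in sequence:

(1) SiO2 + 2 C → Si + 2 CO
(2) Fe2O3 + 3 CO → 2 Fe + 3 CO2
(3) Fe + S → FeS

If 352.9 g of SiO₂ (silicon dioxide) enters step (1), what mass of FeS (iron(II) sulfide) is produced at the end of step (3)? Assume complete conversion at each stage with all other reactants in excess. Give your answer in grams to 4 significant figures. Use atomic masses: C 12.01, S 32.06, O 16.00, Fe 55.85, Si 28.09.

688.4 g

M(SiO2) = 28.09 + 2(16.00) = 60.09 g/mol.
M(FeS) = 55.85 + 32.06 = 87.91 g/mol.
n(SiO2) = 352.9 / 60.09 = 5.8729 mol.
Reaction (1): SiO2→CO ratio 1:2 ⇒ n(CO) = 11.746 mol.
Reaction (2): CO→Fe ratio 3:2 ⇒ n(Fe) = 7.8305 mol.
Reaction (3): Fe→FeS ratio 1:1 ⇒ n(FeS) = 7.8305 mol.
Mass of FeS = 7.8305 × 87.91 = 688.38 g.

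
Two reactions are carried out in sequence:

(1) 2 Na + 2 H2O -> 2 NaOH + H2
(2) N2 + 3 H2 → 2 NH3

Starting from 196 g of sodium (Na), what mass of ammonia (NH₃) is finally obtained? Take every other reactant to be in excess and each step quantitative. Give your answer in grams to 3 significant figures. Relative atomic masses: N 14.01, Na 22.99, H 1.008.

M(Na) = 22.99 g/mol.
M(NH3) = 14.01 + 3(1.008) = 17.034 g/mol.
n(Na) = 196.0 / 22.99 = 8.525 mol.
Step 1 gives a 2:1 ratio of Na to H2, so n(H2) = 4.263 mol.
In step 2 the H2:NH3 ratio is 3:2, so n(NH3) = 2.842 mol.
Mass of NH3 = 2.842 × 17.034 = 48.41 g.

48.4 g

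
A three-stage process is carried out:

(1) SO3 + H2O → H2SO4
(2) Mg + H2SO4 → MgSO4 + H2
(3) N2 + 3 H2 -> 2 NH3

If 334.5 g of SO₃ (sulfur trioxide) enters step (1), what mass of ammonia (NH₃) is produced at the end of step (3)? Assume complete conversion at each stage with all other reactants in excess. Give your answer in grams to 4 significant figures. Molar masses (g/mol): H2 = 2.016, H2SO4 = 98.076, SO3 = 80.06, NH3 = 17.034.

47.45 g

n(SO3) = 334.5 / 80.06 = 4.1781 mol.
Reaction (1): SO3→H2SO4 ratio 1:1 ⇒ n(H2SO4) = 4.1781 mol.
Reaction (2): H2SO4→H2 ratio 1:1 ⇒ n(H2) = 4.1781 mol.
Reaction (3): H2→NH3 ratio 3:2 ⇒ n(NH3) = 2.7854 mol.
Mass of NH3 = 2.7854 × 17.034 = 47.447 g.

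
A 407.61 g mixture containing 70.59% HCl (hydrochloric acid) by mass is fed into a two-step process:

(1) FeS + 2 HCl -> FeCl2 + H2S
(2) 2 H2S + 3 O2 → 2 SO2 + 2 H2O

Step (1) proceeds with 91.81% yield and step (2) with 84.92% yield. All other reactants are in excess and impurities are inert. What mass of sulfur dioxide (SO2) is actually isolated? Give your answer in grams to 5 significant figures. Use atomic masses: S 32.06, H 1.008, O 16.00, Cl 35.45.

Pure HCl = 407.61 × 0.7059 = 287.732 g.
M(HCl) = 1.008 + 35.45 = 36.458 g/mol.
M(SO2) = 32.06 + 2(16.00) = 64.06 g/mol.
n(HCl) = 287.732 / 36.458 = 7.89215 mol.
Step 1 (HCl:H2S = 2:1): theoretical n(H2S) = 3.94607 mol; at 91.81% yield, n(H2S) = 3.62289 mol.
Step 2 (H2S:SO2 = 2:2): theoretical n(SO2) = 3.62289 mol, so theoretical mass = 3.62289 × 64.06 = 232.082 g.
At 84.92% yield, actual mass of SO2 = 232.082 × 0.8492 = 197.084 g.

197.08 g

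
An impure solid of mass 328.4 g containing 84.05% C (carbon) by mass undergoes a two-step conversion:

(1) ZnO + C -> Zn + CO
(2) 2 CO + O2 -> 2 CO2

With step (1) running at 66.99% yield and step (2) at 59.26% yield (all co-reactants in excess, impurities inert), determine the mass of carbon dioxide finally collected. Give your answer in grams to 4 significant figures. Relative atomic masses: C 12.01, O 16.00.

Pure C = 328.4 × 0.8405 = 276.02 g.
M(C) = 12.01 g/mol.
M(CO2) = 12.01 + 2(16.00) = 44.01 g/mol.
n(C) = 276.02 / 12.01 = 22.983 mol.
Step 1 (C:CO = 1:1): theoretical n(CO) = 22.983 mol; at 66.99% yield, n(CO) = 15.396 mol.
Step 2 (CO:CO2 = 2:2): theoretical n(CO2) = 15.396 mol, so theoretical mass = 15.396 × 44.01 = 677.58 g.
At 59.26% yield, actual mass of CO2 = 677.58 × 0.5926 = 401.53 g.

401.5 g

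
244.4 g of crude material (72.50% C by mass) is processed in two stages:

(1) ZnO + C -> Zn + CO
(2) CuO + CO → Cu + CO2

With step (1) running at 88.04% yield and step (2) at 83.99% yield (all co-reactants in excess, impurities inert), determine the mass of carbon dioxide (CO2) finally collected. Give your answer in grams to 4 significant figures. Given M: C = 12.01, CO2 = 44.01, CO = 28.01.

Pure C = 244.4 × 0.7250 = 177.19 g.
n(C) = 177.19 / 12.01 = 14.754 mol.
Step 1 (C:CO = 1:1): theoretical n(CO) = 14.754 mol; at 88.04% yield, n(CO) = 12.989 mol.
Step 2 (CO:CO2 = 1:1): theoretical n(CO2) = 12.989 mol, so theoretical mass = 12.989 × 44.01 = 571.65 g.
At 83.99% yield, actual mass of CO2 = 571.65 × 0.8399 = 480.13 g.

480.1 g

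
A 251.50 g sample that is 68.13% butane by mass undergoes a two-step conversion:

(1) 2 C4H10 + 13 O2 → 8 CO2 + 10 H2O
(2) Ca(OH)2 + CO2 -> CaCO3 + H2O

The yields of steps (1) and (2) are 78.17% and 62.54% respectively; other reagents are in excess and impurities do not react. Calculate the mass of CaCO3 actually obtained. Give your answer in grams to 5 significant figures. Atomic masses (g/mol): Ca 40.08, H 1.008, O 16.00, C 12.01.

Pure C4H10 = 251.50 × 0.6813 = 171.347 g.
M(C4H10) = 4(12.01) + 10(1.008) = 58.12 g/mol.
M(CaCO3) = 40.08 + 12.01 + 3(16.00) = 100.09 g/mol.
n(C4H10) = 171.347 / 58.12 = 2.94816 mol.
Step 1 (C4H10:CO2 = 2:8): theoretical n(CO2) = 11.7926 mol; at 78.17% yield, n(CO2) = 9.21830 mol.
Step 2 (CO2:CaCO3 = 1:1): theoretical n(CaCO3) = 9.21830 mol, so theoretical mass = 9.21830 × 100.09 = 922.660 g.
At 62.54% yield, actual mass of CaCO3 = 922.660 × 0.6254 = 577.031 g.

577.03 g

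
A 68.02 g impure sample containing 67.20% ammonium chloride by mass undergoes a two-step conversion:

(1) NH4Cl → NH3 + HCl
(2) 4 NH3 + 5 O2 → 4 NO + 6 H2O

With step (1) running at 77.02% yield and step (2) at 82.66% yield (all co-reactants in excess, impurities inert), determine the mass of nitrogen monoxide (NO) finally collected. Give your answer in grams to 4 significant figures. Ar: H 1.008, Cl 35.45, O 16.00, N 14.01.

Pure NH4Cl = 68.02 × 0.6720 = 45.709 g.
M(NH4Cl) = 14.01 + 4(1.008) + 35.45 = 53.492 g/mol.
M(NO) = 14.01 + 16.00 = 30.01 g/mol.
n(NH4Cl) = 45.709 / 53.492 = 0.85451 mol.
Step 1 (NH4Cl:NH3 = 1:1): theoretical n(NH3) = 0.85451 mol; at 77.02% yield, n(NH3) = 0.65814 mol.
Step 2 (NH3:NO = 4:4): theoretical n(NO) = 0.65814 mol, so theoretical mass = 0.65814 × 30.01 = 19.751 g.
At 82.66% yield, actual mass of NO = 19.751 × 0.8266 = 16.326 g.

16.33 g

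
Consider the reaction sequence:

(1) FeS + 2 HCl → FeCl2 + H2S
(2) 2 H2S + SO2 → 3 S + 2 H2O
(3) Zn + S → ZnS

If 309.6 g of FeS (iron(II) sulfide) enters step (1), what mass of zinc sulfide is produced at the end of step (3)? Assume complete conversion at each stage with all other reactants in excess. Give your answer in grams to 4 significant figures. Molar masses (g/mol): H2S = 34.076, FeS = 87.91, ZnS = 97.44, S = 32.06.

514.7 g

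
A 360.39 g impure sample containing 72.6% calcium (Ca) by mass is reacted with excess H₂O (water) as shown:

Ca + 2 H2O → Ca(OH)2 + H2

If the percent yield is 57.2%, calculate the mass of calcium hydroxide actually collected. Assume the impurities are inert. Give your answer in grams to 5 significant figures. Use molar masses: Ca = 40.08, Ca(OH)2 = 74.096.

276.68 g

Pure Ca available = 360.39 g × 0.726 = 261.643 g.
n(Ca) = 261.643 g / 40.08 g/mol = 6.52802 mol.
From the equation the Ca:Ca(OH)2 mole ratio is 1:1, so n(Ca(OH)2) = 6.52802 × 1/1 = 6.52802 mol.
Mass of Ca(OH)2 = 6.52802 mol × 74.096 g/mol = 483.700 g.
Actual mass collected = 483.700 g × 0.572 = 276.677 g.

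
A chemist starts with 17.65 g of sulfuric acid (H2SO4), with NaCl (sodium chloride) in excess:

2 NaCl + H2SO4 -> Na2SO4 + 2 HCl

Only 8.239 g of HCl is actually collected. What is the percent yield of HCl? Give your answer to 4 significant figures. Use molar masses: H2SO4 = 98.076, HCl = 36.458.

n(H2SO4) = 17.650 g / 98.076 g/mol = 0.17996 mol.
From the equation the H2SO4:HCl mole ratio is 1:2, so n(HCl) = 0.17996 × 2/1 = 0.35992 mol.
Mass of HCl = 0.35992 mol × 36.458 g/mol = 13.122 g.
This is the theoretical yield. Percent yield = 8.239 g / 13.122 g × 100% = 62.787%.

62.79 %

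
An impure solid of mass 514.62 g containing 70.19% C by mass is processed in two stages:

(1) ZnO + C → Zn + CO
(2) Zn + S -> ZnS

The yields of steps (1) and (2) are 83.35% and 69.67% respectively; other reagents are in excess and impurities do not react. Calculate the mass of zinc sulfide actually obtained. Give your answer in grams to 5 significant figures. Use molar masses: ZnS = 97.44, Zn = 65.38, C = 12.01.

Pure C = 514.62 × 0.7019 = 361.212 g.
n(C) = 361.212 / 12.01 = 30.0759 mol.
Step 1 (C:Zn = 1:1): theoretical n(Zn) = 30.0759 mol; at 83.35% yield, n(Zn) = 25.0683 mol.
Step 2 (Zn:ZnS = 1:1): theoretical n(ZnS) = 25.0683 mol, so theoretical mass = 25.0683 × 97.44 = 2442.65 g.
At 69.67% yield, actual mass of ZnS = 2442.65 × 0.6967 = 1701.80 g.

1701.8 g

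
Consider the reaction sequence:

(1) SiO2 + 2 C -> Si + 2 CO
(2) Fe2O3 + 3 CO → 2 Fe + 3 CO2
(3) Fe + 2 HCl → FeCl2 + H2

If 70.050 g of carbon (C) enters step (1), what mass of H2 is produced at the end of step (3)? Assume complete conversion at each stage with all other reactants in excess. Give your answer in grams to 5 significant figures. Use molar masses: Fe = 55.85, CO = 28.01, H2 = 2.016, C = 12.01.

7.8391 g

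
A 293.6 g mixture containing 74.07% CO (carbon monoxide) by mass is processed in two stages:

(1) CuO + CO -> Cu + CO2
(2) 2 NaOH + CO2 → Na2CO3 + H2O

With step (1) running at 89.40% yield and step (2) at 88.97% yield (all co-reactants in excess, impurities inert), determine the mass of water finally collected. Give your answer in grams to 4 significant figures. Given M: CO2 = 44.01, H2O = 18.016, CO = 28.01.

Pure CO = 293.6 × 0.7407 = 217.47 g.
n(CO) = 217.47 / 28.01 = 7.7640 mol.
Step 1 (CO:CO2 = 1:1): theoretical n(CO2) = 7.7640 mol; at 89.40% yield, n(CO2) = 6.9410 mol.
Step 2 (CO2:H2O = 1:1): theoretical n(H2O) = 6.9410 mol, so theoretical mass = 6.9410 × 18.016 = 125.05 g.
At 88.97% yield, actual mass of H2O = 125.05 × 0.8897 = 111.26 g.

111.3 g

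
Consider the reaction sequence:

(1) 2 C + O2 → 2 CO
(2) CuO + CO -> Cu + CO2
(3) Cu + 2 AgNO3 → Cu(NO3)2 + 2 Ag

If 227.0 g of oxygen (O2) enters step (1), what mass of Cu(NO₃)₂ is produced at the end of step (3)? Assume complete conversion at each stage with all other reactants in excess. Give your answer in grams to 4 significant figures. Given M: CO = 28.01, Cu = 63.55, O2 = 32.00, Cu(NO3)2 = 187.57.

2661 g

n(O2) = 227.0 / 32.00 = 7.0938 mol.
Reaction (1): O2→CO ratio 1:2 ⇒ n(CO) = 14.188 mol.
Reaction (2): CO→Cu ratio 1:1 ⇒ n(Cu) = 14.188 mol.
Reaction (3): Cu→Cu(NO3)2 ratio 1:1 ⇒ n(Cu(NO3)2) = 14.188 mol.
Mass of Cu(NO3)2 = 14.188 × 187.57 = 2661.1 g.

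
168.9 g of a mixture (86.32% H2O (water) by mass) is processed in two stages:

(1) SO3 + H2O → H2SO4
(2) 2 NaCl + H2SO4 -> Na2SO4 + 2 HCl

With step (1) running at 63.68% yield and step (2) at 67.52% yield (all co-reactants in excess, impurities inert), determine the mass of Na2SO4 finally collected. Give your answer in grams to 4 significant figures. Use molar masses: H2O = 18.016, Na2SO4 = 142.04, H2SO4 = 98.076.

494.2 g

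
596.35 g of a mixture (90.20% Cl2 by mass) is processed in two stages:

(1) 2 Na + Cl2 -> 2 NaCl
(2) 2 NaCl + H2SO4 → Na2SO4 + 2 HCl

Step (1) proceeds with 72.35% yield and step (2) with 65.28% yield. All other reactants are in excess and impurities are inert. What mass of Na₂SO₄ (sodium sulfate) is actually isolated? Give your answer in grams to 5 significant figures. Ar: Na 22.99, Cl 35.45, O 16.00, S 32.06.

508.97 g

Pure Cl2 = 596.35 × 0.9020 = 537.908 g.
M(Cl2) = 2(35.45) = 70.90 g/mol.
M(Na2SO4) = 2(22.99) + 32.06 + 4(16.00) = 142.04 g/mol.
n(Cl2) = 537.908 / 70.90 = 7.58685 mol.
Step 1 (Cl2:NaCl = 1:2): theoretical n(NaCl) = 15.1737 mol; at 72.35% yield, n(NaCl) = 10.9782 mol.
Step 2 (NaCl:Na2SO4 = 2:1): theoretical n(Na2SO4) = 5.48909 mol, so theoretical mass = 5.48909 × 142.04 = 779.670 g.
At 65.28% yield, actual mass of Na2SO4 = 779.670 × 0.6528 = 508.968 g.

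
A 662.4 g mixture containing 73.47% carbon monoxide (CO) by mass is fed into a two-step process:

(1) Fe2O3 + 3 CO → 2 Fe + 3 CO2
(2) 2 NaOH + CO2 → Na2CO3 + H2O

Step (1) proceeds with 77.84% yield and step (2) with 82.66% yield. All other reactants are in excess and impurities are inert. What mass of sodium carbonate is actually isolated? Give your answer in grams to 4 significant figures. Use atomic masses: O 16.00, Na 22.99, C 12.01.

1185 g

Pure CO = 662.4 × 0.7347 = 486.67 g.
M(CO) = 12.01 + 16.00 = 28.01 g/mol.
M(Na2CO3) = 2(22.99) + 12.01 + 3(16.00) = 105.99 g/mol.
n(CO) = 486.67 / 28.01 = 17.375 mol.
Step 1 (CO:CO2 = 3:3): theoretical n(CO2) = 17.375 mol; at 77.84% yield, n(CO2) = 13.524 mol.
Step 2 (CO2:Na2CO3 = 1:1): theoretical n(Na2CO3) = 13.524 mol, so theoretical mass = 13.524 × 105.99 = 1433.5 g.
At 82.66% yield, actual mass of Na2CO3 = 1433.5 × 0.8266 = 1184.9 g.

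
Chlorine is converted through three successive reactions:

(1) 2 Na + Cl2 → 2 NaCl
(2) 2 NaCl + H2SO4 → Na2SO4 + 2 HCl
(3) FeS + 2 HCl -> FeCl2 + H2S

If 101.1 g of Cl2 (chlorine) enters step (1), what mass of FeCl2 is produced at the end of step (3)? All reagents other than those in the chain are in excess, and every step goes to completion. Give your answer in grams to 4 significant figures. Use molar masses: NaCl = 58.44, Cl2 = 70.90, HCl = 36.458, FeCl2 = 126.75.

180.7 g

n(Cl2) = 101.1 / 70.90 = 1.4260 mol.
Reaction (1): Cl2→NaCl ratio 1:2 ⇒ n(NaCl) = 2.8519 mol.
Reaction (2): NaCl→HCl ratio 2:2 ⇒ n(HCl) = 2.8519 mol.
Reaction (3): HCl→FeCl2 ratio 2:1 ⇒ n(FeCl2) = 1.4260 mol.
Mass of FeCl2 = 1.4260 × 126.75 = 180.74 g.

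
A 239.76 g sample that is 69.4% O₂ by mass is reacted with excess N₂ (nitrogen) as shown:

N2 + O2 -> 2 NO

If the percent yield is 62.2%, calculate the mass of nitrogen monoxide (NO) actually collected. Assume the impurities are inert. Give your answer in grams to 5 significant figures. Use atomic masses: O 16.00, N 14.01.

194.12 g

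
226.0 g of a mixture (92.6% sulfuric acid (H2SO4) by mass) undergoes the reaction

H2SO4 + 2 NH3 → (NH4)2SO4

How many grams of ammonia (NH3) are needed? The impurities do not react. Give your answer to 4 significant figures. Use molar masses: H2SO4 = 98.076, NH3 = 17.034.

72.69 g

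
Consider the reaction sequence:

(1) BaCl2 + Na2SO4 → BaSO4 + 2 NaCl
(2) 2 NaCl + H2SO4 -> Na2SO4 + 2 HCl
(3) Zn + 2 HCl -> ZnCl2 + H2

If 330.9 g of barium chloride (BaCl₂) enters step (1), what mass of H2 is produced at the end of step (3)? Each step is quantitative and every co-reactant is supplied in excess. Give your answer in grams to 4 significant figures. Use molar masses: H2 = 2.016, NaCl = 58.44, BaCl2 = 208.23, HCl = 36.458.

3.204 g

n(BaCl2) = 330.9 / 208.23 = 1.5891 mol.
Reaction (1): BaCl2→NaCl ratio 1:2 ⇒ n(NaCl) = 3.1782 mol.
Reaction (2): NaCl→HCl ratio 2:2 ⇒ n(HCl) = 3.1782 mol.
Reaction (3): HCl→H2 ratio 2:1 ⇒ n(H2) = 1.5891 mol.
Mass of H2 = 1.5891 × 2.016 = 3.2036 g.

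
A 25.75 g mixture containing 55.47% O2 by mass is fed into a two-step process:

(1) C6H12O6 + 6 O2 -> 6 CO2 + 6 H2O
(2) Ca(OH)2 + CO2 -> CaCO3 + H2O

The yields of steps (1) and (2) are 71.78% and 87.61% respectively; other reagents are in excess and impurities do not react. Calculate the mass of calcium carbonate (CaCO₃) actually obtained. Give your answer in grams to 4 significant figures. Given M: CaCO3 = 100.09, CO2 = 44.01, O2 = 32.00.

28.10 g

Pure O2 = 25.75 × 0.5547 = 14.284 g.
n(O2) = 14.284 / 32.00 = 0.44636 mol.
Step 1 (O2:CO2 = 6:6): theoretical n(CO2) = 0.44636 mol; at 71.78% yield, n(CO2) = 0.32040 mol.
Step 2 (CO2:CaCO3 = 1:1): theoretical n(CaCO3) = 0.32040 mol, so theoretical mass = 0.32040 × 100.09 = 32.069 g.
At 87.61% yield, actual mass of CaCO3 = 32.069 × 0.8761 = 28.095 g.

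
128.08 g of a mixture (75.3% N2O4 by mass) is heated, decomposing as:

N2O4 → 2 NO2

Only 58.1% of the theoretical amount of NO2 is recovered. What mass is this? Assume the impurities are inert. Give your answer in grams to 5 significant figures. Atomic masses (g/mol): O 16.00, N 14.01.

56.034 g

Pure N2O4 available = 128.08 g × 0.753 = 96.4442 g.
M(N2O4) = 2(14.01) + 4(16.00) = 92.02 g/mol.
M(NO2) = 14.01 + 2(16.00) = 46.01 g/mol.
n(N2O4) = 96.4442 g / 92.02 g/mol = 1.04808 mol.
From the equation the N2O4:NO2 mole ratio is 1:2, so n(NO2) = 1.04808 × 2/1 = 2.09616 mol.
Mass of NO2 = 2.09616 mol × 46.01 g/mol = 96.4442 g.
Actual mass collected = 96.4442 g × 0.581 = 56.0341 g.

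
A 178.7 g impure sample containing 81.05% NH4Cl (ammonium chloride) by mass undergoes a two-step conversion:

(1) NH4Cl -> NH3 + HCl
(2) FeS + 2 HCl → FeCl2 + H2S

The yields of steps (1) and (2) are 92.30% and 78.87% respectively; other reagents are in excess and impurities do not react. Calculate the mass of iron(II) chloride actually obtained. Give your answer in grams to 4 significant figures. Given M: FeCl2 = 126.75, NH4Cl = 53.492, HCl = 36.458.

124.9 g

Pure NH4Cl = 178.7 × 0.8105 = 144.84 g.
n(NH4Cl) = 144.84 / 53.492 = 2.7076 mol.
Step 1 (NH4Cl:HCl = 1:1): theoretical n(HCl) = 2.7076 mol; at 92.30% yield, n(HCl) = 2.4991 mol.
Step 2 (HCl:FeCl2 = 2:1): theoretical n(FeCl2) = 1.2496 mol, so theoretical mass = 1.2496 × 126.75 = 158.38 g.
At 78.87% yield, actual mass of FeCl2 = 158.38 × 0.7887 = 124.92 g.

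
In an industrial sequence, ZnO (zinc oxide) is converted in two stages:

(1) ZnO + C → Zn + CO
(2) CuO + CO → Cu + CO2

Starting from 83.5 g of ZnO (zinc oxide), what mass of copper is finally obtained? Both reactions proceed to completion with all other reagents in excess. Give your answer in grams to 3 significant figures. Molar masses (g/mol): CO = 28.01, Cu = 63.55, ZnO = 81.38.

65.2 g

n(ZnO) = 83.50 / 81.38 = 1.026 mol.
Step 1 gives a 1:1 ratio of ZnO to CO, so n(CO) = 1.026 mol.
In step 2 the CO:Cu ratio is 1:1, so n(Cu) = 1.026 mol.
Mass of Cu = 1.026 × 63.55 = 65.21 g.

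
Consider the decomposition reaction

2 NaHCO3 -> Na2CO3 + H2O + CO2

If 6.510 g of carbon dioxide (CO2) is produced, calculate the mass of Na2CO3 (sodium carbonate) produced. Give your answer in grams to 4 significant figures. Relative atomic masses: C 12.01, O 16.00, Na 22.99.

M(CO2) = 12.01 + 2(16.00) = 44.01 g/mol.
M(Na2CO3) = 2(22.99) + 12.01 + 3(16.00) = 105.99 g/mol.
n(CO2) = 6.5100 g / 44.01 g/mol = 0.14792 mol.
From the equation the CO2:Na2CO3 mole ratio is 1:1, so n(Na2CO3) = 0.14792 × 1/1 = 0.14792 mol.
Mass of Na2CO3 = 0.14792 mol × 105.99 g/mol = 15.678 g.

15.68 g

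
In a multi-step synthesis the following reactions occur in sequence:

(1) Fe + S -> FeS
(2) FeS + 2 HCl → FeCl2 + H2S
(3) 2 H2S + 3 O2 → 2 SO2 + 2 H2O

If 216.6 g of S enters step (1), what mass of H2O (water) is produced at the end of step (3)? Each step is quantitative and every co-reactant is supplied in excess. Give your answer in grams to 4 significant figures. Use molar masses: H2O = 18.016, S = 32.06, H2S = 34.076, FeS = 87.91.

n(S) = 216.6 / 32.06 = 6.7561 mol.
Reaction (1): S→FeS ratio 1:1 ⇒ n(FeS) = 6.7561 mol.
Reaction (2): FeS→H2S ratio 1:1 ⇒ n(H2S) = 6.7561 mol.
Reaction (3): H2S→H2O ratio 2:2 ⇒ n(H2O) = 6.7561 mol.
Mass of H2O = 6.7561 × 18.016 = 121.72 g.

121.7 g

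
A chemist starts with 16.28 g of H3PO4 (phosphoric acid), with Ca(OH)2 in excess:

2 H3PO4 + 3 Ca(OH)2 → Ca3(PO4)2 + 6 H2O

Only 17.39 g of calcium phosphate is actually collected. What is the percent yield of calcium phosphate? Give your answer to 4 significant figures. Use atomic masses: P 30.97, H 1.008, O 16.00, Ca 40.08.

67.49 %

M(H3PO4) = 3(1.008) + 30.97 + 4(16.00) = 97.994 g/mol.
M(Ca3(PO4)2) = 3(40.08) + 2(30.97) + 8(16.00) = 310.18 g/mol.
n(H3PO4) = 16.280 g / 97.994 g/mol = 0.16613 mol.
From the equation the H3PO4:Ca3(PO4)2 mole ratio is 2:1, so n(Ca3(PO4)2) = 0.16613 × 1/2 = 0.083066 mol.
Mass of Ca3(PO4)2 = 0.083066 mol × 310.18 g/mol = 25.766 g.
This is the theoretical yield. Percent yield = 17.39 g / 25.766 g × 100% = 67.493%.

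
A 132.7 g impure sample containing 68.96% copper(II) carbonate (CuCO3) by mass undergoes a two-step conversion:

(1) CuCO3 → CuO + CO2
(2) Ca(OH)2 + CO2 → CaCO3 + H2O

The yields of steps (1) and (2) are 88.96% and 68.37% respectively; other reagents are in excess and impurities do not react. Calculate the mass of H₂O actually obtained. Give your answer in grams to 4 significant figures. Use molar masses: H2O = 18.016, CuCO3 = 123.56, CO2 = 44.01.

8.115 g

Pure CuCO3 = 132.7 × 0.6896 = 91.510 g.
n(CuCO3) = 91.510 / 123.56 = 0.74061 mol.
Step 1 (CuCO3:CO2 = 1:1): theoretical n(CO2) = 0.74061 mol; at 88.96% yield, n(CO2) = 0.65885 mol.
Step 2 (CO2:H2O = 1:1): theoretical n(H2O) = 0.65885 mol, so theoretical mass = 0.65885 × 18.016 = 11.870 g.
At 68.37% yield, actual mass of H2O = 11.870 × 0.6837 = 8.1154 g.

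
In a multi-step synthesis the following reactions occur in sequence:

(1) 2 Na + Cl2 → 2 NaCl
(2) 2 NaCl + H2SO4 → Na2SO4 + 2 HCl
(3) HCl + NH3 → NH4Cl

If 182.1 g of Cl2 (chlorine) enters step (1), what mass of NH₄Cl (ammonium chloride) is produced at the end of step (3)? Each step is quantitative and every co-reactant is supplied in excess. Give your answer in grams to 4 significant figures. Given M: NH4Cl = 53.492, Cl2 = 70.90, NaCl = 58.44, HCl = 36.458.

n(Cl2) = 182.1 / 70.90 = 2.5684 mol.
Reaction (1): Cl2→NaCl ratio 1:2 ⇒ n(NaCl) = 5.1368 mol.
Reaction (2): NaCl→HCl ratio 2:2 ⇒ n(HCl) = 5.1368 mol.
Reaction (3): HCl→NH4Cl ratio 1:1 ⇒ n(NH4Cl) = 5.1368 mol.
Mass of NH4Cl = 5.1368 × 53.492 = 274.78 g.

274.8 g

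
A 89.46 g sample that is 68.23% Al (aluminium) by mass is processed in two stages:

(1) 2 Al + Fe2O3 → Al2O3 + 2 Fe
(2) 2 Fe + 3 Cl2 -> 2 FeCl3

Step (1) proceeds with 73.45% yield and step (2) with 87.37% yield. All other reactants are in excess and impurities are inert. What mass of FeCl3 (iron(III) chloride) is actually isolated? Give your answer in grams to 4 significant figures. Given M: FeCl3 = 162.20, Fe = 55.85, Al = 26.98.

235.5 g

Pure Al = 89.46 × 0.6823 = 61.039 g.
n(Al) = 61.039 / 26.98 = 2.2624 mol.
Step 1 (Al:Fe = 2:2): theoretical n(Fe) = 2.2624 mol; at 73.45% yield, n(Fe) = 1.6617 mol.
Step 2 (Fe:FeCl3 = 2:2): theoretical n(FeCl3) = 1.6617 mol, so theoretical mass = 1.6617 × 162.20 = 269.53 g.
At 87.37% yield, actual mass of FeCl3 = 269.53 × 0.8737 = 235.49 g.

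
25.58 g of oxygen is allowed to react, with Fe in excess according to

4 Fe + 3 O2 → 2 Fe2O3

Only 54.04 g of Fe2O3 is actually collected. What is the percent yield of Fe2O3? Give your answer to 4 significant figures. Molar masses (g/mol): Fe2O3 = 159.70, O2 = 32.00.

63.50 %

n(O2) = 25.580 g / 32.00 g/mol = 0.79937 mol.
From the equation the O2:Fe2O3 mole ratio is 3:2, so n(Fe2O3) = 0.79937 × 2/3 = 0.53292 mol.
Mass of Fe2O3 = 0.53292 mol × 159.70 g/mol = 85.107 g.
This is the theoretical yield. Percent yield = 54.04 g / 85.107 g × 100% = 63.497%.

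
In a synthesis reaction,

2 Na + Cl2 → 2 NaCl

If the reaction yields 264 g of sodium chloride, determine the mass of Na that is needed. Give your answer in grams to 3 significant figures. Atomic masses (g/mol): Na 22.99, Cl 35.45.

104 g

M(NaCl) = 22.99 + 35.45 = 58.44 g/mol.
M(Na) = 22.99 g/mol.
n(NaCl) = 264.0 g / 58.44 g/mol = 4.517 mol.
From the equation the NaCl:Na mole ratio is 2:2, so n(Na) = 4.517 × 2/2 = 4.517 mol.
Mass of Na = 4.517 mol × 22.99 g/mol = 103.9 g.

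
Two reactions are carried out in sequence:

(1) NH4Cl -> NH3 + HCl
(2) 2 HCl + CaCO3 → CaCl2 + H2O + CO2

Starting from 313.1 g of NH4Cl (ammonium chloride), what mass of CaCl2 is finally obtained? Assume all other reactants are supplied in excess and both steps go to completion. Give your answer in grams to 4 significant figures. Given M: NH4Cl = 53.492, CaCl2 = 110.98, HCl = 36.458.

324.8 g

n(NH4Cl) = 313.10 / 53.492 = 5.8532 mol.
Step 1 gives a 1:1 ratio of NH4Cl to HCl, so n(HCl) = 5.8532 mol.
In step 2 the HCl:CaCl2 ratio is 2:1, so n(CaCl2) = 2.9266 mol.
Mass of CaCl2 = 2.9266 × 110.98 = 324.79 g.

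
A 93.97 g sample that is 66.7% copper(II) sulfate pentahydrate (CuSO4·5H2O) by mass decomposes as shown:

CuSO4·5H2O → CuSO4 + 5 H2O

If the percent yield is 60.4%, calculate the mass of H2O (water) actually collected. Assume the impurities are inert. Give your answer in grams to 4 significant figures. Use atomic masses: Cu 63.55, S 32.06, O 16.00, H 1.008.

13.66 g

Pure CuSO4·5H2O available = 93.97 g × 0.667 = 62.678 g.
M(CuSO4·5H2O) = 63.55 + 32.06 + 9(16.00) + 10(1.008) = 249.69 g/mol.
M(H2O) = 2(1.008) + 16.00 = 18.016 g/mol.
n(CuSO4·5H2O) = 62.678 g / 249.69 g/mol = 0.25102 mol.
From the equation the CuSO4·5H2O:H2O mole ratio is 1:5, so n(H2O) = 0.25102 × 5/1 = 1.2551 mol.
Mass of H2O = 1.2551 mol × 18.016 g/mol = 22.612 g.
Actual mass collected = 22.612 g × 0.604 = 13.658 g.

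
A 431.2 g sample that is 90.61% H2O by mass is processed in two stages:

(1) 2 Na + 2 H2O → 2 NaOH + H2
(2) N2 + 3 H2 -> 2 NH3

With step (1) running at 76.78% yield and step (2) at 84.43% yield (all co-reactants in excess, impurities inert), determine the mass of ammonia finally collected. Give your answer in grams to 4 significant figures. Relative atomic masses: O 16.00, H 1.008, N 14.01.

Pure H2O = 431.2 × 0.9061 = 390.71 g.
M(H2O) = 2(1.008) + 16.00 = 18.016 g/mol.
M(NH3) = 14.01 + 3(1.008) = 17.034 g/mol.
n(H2O) = 390.71 / 18.016 = 21.687 mol.
Step 1 (H2O:H2 = 2:1): theoretical n(H2) = 10.843 mol; at 76.78% yield, n(H2) = 8.3256 mol.
Step 2 (H2:NH3 = 3:2): theoretical n(NH3) = 5.5504 mol, so theoretical mass = 5.5504 × 17.034 = 94.545 g.
At 84.43% yield, actual mass of NH3 = 94.545 × 0.8443 = 79.825 g.

79.82 g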